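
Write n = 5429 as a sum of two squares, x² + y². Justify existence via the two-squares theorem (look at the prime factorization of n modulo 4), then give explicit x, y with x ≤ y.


Step 1: Factor n = 5429 = 61 · 89.
Step 2: Check the mod-4 condition on each prime factor: 61 ≡ 1 (mod 4), exponent 1; 89 ≡ 1 (mod 4), exponent 1.
All primes ≡ 3 (mod 4) appear to even exponent (or don't appear), so by the two-squares theorem n IS expressible as a sum of two squares.
Step 3: Build a representation. Here n = 61 · 89 is a product of primes ≡ 1 (mod 4). Each prime p ≡ 1 (mod 4) is itself a sum of two squares; find a² by testing p − a² for a perfect square:
  61: 61 − 1² = 60, 61 − 2² = 57, 61 − 3² = 52, 61 − 4² = 45, 61 − 5² = 36 = 6² ⇒ 61 = 5² + 6².
  89: 89 − 1² = 88, 89 − 2² = 85, 89 − 3² = 80, 89 − 4² = 73, 89 − 5² = 64 = 8² ⇒ 89 = 5² + 8².
  Combine using the Brahmagupta–Fibonacci identity (a² + b²)(c² + d²) = (ac − bd)² + (ad + bc)² = (ac + bd)² + (ad − bc)²:
  61 · 89 = 5429: from (5² + 6²)(5² + 8²), take (5·5 − 6·8, 5·8 + 6·5) = (25 − 48, 40 + 30) = (-23, 70); dropping signs (only squares matter) gives (23, 70); check 23² + 70² = 529 + 4900 = 5429 ✓.
Step 4: Order so x ≤ y and verify: 23² + 70² = 529 + 4900 = 5429 = n. ✓

n = 5429 = 23² + 70² (one valid representation with x ≤ y).


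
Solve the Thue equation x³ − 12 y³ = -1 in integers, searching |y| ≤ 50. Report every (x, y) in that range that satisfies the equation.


The equation is x³ - 12y³ = -1. For fixed y, x³ = 12·y³ − 1, so a solution requires the RHS to be a perfect cube.
Strategy: iterate y from -50 to 50, compute RHS = 12·y³ − 1, and check whether it is a (positive or negative) perfect cube.
Check small values of y:
  y = 0: RHS = -1 = (-1)³ ⇒ x = -1 works.
  y = 1: RHS = 11 is not a perfect cube.
  y = -1: RHS = -13 is not a perfect cube.
  y = 2: RHS = 95 is not a perfect cube.
  y = -2: RHS = -97 is not a perfect cube.
  y = 3: RHS = 323 is not a perfect cube.
  y = -3: RHS = -325 is not a perfect cube.
Continuing the search up to |y| = 50 finds no further solutions beyond those listed.
Collected solutions: (-1, 0).

Solutions (with |y| ≤ 50): (-1, 0).


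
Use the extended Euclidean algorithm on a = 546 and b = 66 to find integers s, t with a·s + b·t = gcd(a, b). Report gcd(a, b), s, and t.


Euclidean algorithm on (546, 66) — divide until remainder is 0:
  546 = 8 · 66 + 18
  66 = 3 · 18 + 12
  18 = 1 · 12 + 6
  12 = 2 · 6 + 0
gcd(546, 66) = 6.
Track Bezout coefficients alongside the remainders: start with r₀ = 546 = a·1 + b·0 (s = 1, t = 0) and r₁ = 66 = a·0 + b·1 (s = 0, t = 1); each new remainder r_{k+1} = r_{k-1} − q_k·r_k inherits s_{k+1} = s_{k-1} − q_k·s_k, t_{k+1} = t_{k-1} − q_k·t_k, so r_k = a·s_k + b·t_k at every step:
  q = 8: r = 18, s = 1 − 8·0 = 1, t = 0 − 8·1 = -8  (check: 546·1 + 66·(-8) = 18)
  q = 3: r = 12, s = 0 − 3·1 = -3, t = 1 − 3·(-8) = 25  (check: 546·(-3) + 66·25 = 12)
  q = 1: r = 6, s = 1 − 1·(-3) = 4, t = -8 − 1·25 = -33  (check: 546·4 + 66·(-33) = 6)
The row with r = 6 (the gcd) gives the Bezout coefficients s = 4, t = -33.
Result: 546 · (4) + 66 · (-33) = 6.

gcd(546, 66) = 6; s = 4, t = -33 (check: 546·4 + 66·(-33) = 6).


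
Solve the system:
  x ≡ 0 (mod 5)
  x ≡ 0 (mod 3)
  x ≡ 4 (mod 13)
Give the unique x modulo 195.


Moduli 5, 3, 13 are pairwise coprime; by CRT there is a unique solution modulo M = 5 · 3 · 13 = 195.
Solve pairwise, accumulating the modulus:
  Start with x ≡ 0 (mod 5).
  Combine with x ≡ 0 (mod 3): since gcd(5, 3) = 1, we get a unique residue mod 15.
    Write x = 0 + 5·t and substitute into x ≡ 0 (mod 3): 5·t ≡ 0 − 0 = 0 (mod 3).
    Reduce coefficients mod 3: 2·t ≡ 0 (mod 3).
    The inverse of 2 mod 3 is 2 (since 2·2 = 4 = 1·3 + 1), so t ≡ 2·0 = 0 ≡ 0 (mod 3).
    Then x = 0 + 5·0 = 0, valid modulo lcm(5, 3) = 15: x ≡ 0 (mod 15).
  Combine with x ≡ 4 (mod 13): since gcd(15, 13) = 1, we get a unique residue mod 195.
    Write x = 0 + 15·t and substitute into x ≡ 4 (mod 13): 15·t ≡ 4 − 0 = 4 (mod 13).
    Reduce coefficients mod 13: 2·t ≡ 4 (mod 13).
    The inverse of 2 mod 13 is 7 (since 2·7 = 14 = 1·13 + 1), so t ≡ 7·4 = 28 ≡ 2 (mod 13).
    Then x = 0 + 15·2 = 30, valid modulo lcm(15, 13) = 195: x ≡ 30 (mod 195).
Verify: 30 mod 5 = 0 ✓, 30 mod 3 = 0 ✓, 30 mod 13 = 4 ✓.

x ≡ 30 (mod 195).


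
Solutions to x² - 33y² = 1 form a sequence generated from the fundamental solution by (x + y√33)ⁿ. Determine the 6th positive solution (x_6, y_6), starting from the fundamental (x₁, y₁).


Step 1: Find the fundamental solution (x₁, y₁) of x² - 33y² = 1.
  Expand √33 as a continued fraction. a₀ = ⌊√33⌋ = 5; iterate m_{k+1} = d_k·a_k − m_k, d_{k+1} = (33 − m_{k+1}²)/d_k, a_{k+1} = ⌊(a₀ + m_{k+1})/d_{k+1}⌋ (starting m₀ = 0, d₀ = 1), with convergents p_k = a_k·p_{k-1} + p_{k-2}, q_k = a_k·q_{k-1} + q_{k-2} (p₋₁ = 1, q₋₁ = 0):
  k = 0: a₀ = 5; p₀/q₀ = 5/1; p₀² − 33·q₀² = 25 − 33 = -8.
  k = 1: m = 5, d = 8, a = ⌊(5 + 5)/8⌋ = 1; p/q = (1·5 + 1)/(1·1 + 0) = 6/1; p² − 33·q² = 36 − 33 = 3.
  k = 2: m = 3, d = 3, a = ⌊(5 + 3)/3⌋ = 2; p/q = (2·6 + 5)/(2·1 + 1) = 17/3; p² − 33·q² = 289 − 297 = -8.
  k = 3: m = 3, d = 8, a = ⌊(5 + 3)/8⌋ = 1; p/q = (1·17 + 6)/(1·3 + 1) = 23/4; p² − 33·q² = 529 − 528 = 1.
  The first convergent with p² − 33·q² = 1 gives the fundamental solution (x₁, y₁) = (23, 4).
Step 2: Apply the recurrence (x_{n+1}, y_{n+1}) = (x₁x_n + 33y₁y_n, x₁y_n + y₁x_n) repeatedly.
  From (x_1, y_1) = (23, 4): x_2 = 23·23 + 33·4·4 = 1057; y_2 = 23·4 + 4·23 = 184.
  From (x_2, y_2) = (1057, 184): x_3 = 23·1057 + 33·4·184 = 48599; y_3 = 23·184 + 4·1057 = 8460.
  From (x_3, y_3) = (48599, 8460): x_4 = 23·48599 + 33·4·8460 = 2234497; y_4 = 23·8460 + 4·48599 = 388976.
  From (x_4, y_4) = (2234497, 388976): x_5 = 23·2234497 + 33·4·388976 = 102738263; y_5 = 23·388976 + 4·2234497 = 17884436.
  From (x_5, y_5) = (102738263, 17884436): x_6 = 23·102738263 + 33·4·17884436 = 4723725601; y_6 = 23·17884436 + 4·102738263 = 822295080.
Step 3: Verify x_6² - 33·y_6² = 22313583553542811201 - 22313583553542811200 = 1 (should be 1). ✓

(x_1, y_1) = (23, 4); (x_6, y_6) = (4723725601, 822295080).


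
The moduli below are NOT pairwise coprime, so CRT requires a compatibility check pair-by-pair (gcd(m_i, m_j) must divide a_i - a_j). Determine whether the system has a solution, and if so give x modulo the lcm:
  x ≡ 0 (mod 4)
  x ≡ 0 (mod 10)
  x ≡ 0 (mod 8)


Moduli 4, 10, 8 are not pairwise coprime, so CRT works modulo lcm(m_i) when all pairwise compatibility conditions hold.
Pairwise compatibility: gcd(m_i, m_j) must divide a_i - a_j for every pair.
Merge one congruence at a time:
  Start: x ≡ 0 (mod 4).
  Combine with x ≡ 0 (mod 10): gcd(4, 10) = 2; 0 - 0 = 0, which IS divisible by 2, so compatible.
    Write x = 0 + 4·t and substitute into x ≡ 0 (mod 10): 4·t ≡ 0 − 0 = 0 (mod 10).
    Divide the congruence (and modulus) by g = 2: 2·t ≡ 0 (mod 5).
    The inverse of 2 mod 5 is 3 (since 2·3 = 6 = 1·5 + 1), so t ≡ 3·0 = 0 ≡ 0 (mod 5).
    Then x = 0 + 4·0 = 0, valid modulo lcm(4, 10) = 20: x ≡ 0 (mod 20).
  Combine with x ≡ 0 (mod 8): gcd(20, 8) = 4; 0 - 0 = 0, which IS divisible by 4, so compatible.
    Write x = 0 + 20·t and substitute into x ≡ 0 (mod 8): 20·t ≡ 0 − 0 = 0 (mod 8).
    Divide the congruence (and modulus) by g = 4: 5·t ≡ 0 (mod 2).
    Reduce coefficients mod 2: 1·t ≡ 0 (mod 2).
    So t ≡ 0 (mod 2).
    Then x = 0 + 20·0 = 0, valid modulo lcm(20, 8) = 40: x ≡ 0 (mod 40).
Verify: 0 mod 4 = 0, 0 mod 10 = 0, 0 mod 8 = 0.

x ≡ 0 (mod 40).


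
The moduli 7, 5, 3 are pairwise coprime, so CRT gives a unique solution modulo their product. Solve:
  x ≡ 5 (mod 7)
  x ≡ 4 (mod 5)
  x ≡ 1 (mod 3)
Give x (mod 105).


Moduli 7, 5, 3 are pairwise coprime; by CRT there is a unique solution modulo M = 7 · 5 · 3 = 105.
Solve pairwise, accumulating the modulus:
  Start with x ≡ 5 (mod 7).
  Combine with x ≡ 4 (mod 5): since gcd(7, 5) = 1, we get a unique residue mod 35.
    Write x = 5 + 7·t and substitute into x ≡ 4 (mod 5): 7·t ≡ 4 − 5 = -1 (mod 5).
    Reduce coefficients mod 5: 2·t ≡ 4 (mod 5).
    The inverse of 2 mod 5 is 3 (since 2·3 = 6 = 1·5 + 1), so t ≡ 3·4 = 12 ≡ 2 (mod 5).
    Then x = 5 + 7·2 = 19, valid modulo lcm(7, 5) = 35: x ≡ 19 (mod 35).
  Combine with x ≡ 1 (mod 3): since gcd(35, 3) = 1, we get a unique residue mod 105.
    Write x = 19 + 35·t and substitute into x ≡ 1 (mod 3): 35·t ≡ 1 − 19 = -18 (mod 3).
    Reduce coefficients mod 3: 2·t ≡ 0 (mod 3).
    The inverse of 2 mod 3 is 2 (since 2·2 = 4 = 1·3 + 1), so t ≡ 2·0 = 0 ≡ 0 (mod 3).
    Then x = 19 + 35·0 = 19, valid modulo lcm(35, 3) = 105: x ≡ 19 (mod 105).
Verify: 19 mod 7 = 5 ✓, 19 mod 5 = 4 ✓, 19 mod 3 = 1 ✓.

x ≡ 19 (mod 105).


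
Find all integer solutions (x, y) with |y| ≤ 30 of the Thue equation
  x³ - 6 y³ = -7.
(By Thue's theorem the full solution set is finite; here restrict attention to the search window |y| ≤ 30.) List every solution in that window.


The equation is x³ - 6y³ = -7. For fixed y, x³ = 6·y³ − 7, so a solution requires the RHS to be a perfect cube.
Strategy: iterate y from -30 to 30, compute RHS = 6·y³ − 7, and check whether it is a (positive or negative) perfect cube.
Check small values of y:
  y = 0: RHS = -7 is not a perfect cube.
  y = 1: RHS = -1 = (-1)³ ⇒ x = -1 works.
  y = -1: RHS = -13 is not a perfect cube.
  y = 2: RHS = 41 is not a perfect cube.
  y = -2: RHS = -55 is not a perfect cube.
  y = 3: RHS = 155 is not a perfect cube.
  y = -3: RHS = -169 is not a perfect cube.
Continuing the search up to |y| = 30 finds no further solutions beyond those listed.
Collected solutions: (-1, 1).

Solutions (with |y| ≤ 30): (-1, 1).


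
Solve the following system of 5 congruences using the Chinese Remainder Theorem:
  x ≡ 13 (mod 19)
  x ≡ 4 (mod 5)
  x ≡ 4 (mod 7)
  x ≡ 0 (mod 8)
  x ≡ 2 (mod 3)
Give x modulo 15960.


Product of moduli M = 19 · 5 · 7 · 8 · 3 = 15960.
Merge one congruence at a time:
  Start: x ≡ 13 (mod 19).
  Combine with x ≡ 4 (mod 5); new modulus lcm = 95.
    Write x = 13 + 19·t and substitute into x ≡ 4 (mod 5): 19·t ≡ 4 − 13 = -9 (mod 5).
    Reduce coefficients mod 5: 4·t ≡ 1 (mod 5).
    The inverse of 4 mod 5 is 4 (since 4·4 = 16 = 3·5 + 1), so t ≡ 4·1 = 4 ≡ 4 (mod 5).
    Then x = 13 + 19·4 = 89, valid modulo lcm(19, 5) = 95: x ≡ 89 (mod 95).
  Combine with x ≡ 4 (mod 7); new modulus lcm = 665.
    Write x = 89 + 95·t and substitute into x ≡ 4 (mod 7): 95·t ≡ 4 − 89 = -85 (mod 7).
    Reduce coefficients mod 7: 4·t ≡ 6 (mod 7).
    The inverse of 4 mod 7 is 2 (since 4·2 = 8 = 1·7 + 1), so t ≡ 2·6 = 12 ≡ 5 (mod 7).
    Then x = 89 + 95·5 = 564, valid modulo lcm(95, 7) = 665: x ≡ 564 (mod 665).
  Combine with x ≡ 0 (mod 8); new modulus lcm = 5320.
    Write x = 564 + 665·t and substitute into x ≡ 0 (mod 8): 665·t ≡ 0 − 564 = -564 (mod 8).
    Reduce coefficients mod 8: 1·t ≡ 4 (mod 8).
    So t ≡ 4 (mod 8).
    Then x = 564 + 665·4 = 3224, valid modulo lcm(665, 8) = 5320: x ≡ 3224 (mod 5320).
  Combine with x ≡ 2 (mod 3); new modulus lcm = 15960.
    Write x = 3224 + 5320·t and substitute into x ≡ 2 (mod 3): 5320·t ≡ 2 − 3224 = -3222 (mod 3).
    Reduce coefficients mod 3: 1·t ≡ 0 (mod 3).
    So t ≡ 0 (mod 3).
    Then x = 3224 + 5320·0 = 3224, valid modulo lcm(5320, 3) = 15960: x ≡ 3224 (mod 15960).
Verify against each original: 3224 mod 19 = 13, 3224 mod 5 = 4, 3224 mod 7 = 4, 3224 mod 8 = 0, 3224 mod 3 = 2.

x ≡ 3224 (mod 15960).


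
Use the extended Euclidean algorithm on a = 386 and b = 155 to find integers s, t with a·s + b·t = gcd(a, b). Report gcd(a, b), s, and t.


Euclidean algorithm on (386, 155) — divide until remainder is 0:
  386 = 2 · 155 + 76
  155 = 2 · 76 + 3
  76 = 25 · 3 + 1
  3 = 3 · 1 + 0
gcd(386, 155) = 1.
Track Bezout coefficients alongside the remainders: start with r₀ = 386 = a·1 + b·0 (s = 1, t = 0) and r₁ = 155 = a·0 + b·1 (s = 0, t = 1); each new remainder r_{k+1} = r_{k-1} − q_k·r_k inherits s_{k+1} = s_{k-1} − q_k·s_k, t_{k+1} = t_{k-1} − q_k·t_k, so r_k = a·s_k + b·t_k at every step:
  q = 2: r = 76, s = 1 − 2·0 = 1, t = 0 − 2·1 = -2  (check: 386·1 + 155·(-2) = 76)
  q = 2: r = 3, s = 0 − 2·1 = -2, t = 1 − 2·(-2) = 5  (check: 386·(-2) + 155·5 = 3)
  q = 25: r = 1, s = 1 − 25·(-2) = 51, t = -2 − 25·5 = -127  (check: 386·51 + 155·(-127) = 1)
The row with r = 1 (the gcd) gives the Bezout coefficients s = 51, t = -127.
Result: 386 · (51) + 155 · (-127) = 1.

gcd(386, 155) = 1; s = 51, t = -127 (check: 386·51 + 155·(-127) = 1).


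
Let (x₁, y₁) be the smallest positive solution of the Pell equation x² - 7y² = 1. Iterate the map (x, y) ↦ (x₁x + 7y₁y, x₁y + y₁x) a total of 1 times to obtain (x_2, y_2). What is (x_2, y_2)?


Step 1: Find the fundamental solution (x₁, y₁) of x² - 7y² = 1.
  Expand √7 as a continued fraction. a₀ = ⌊√7⌋ = 2; iterate m_{k+1} = d_k·a_k − m_k, d_{k+1} = (7 − m_{k+1}²)/d_k, a_{k+1} = ⌊(a₀ + m_{k+1})/d_{k+1}⌋ (starting m₀ = 0, d₀ = 1), with convergents p_k = a_k·p_{k-1} + p_{k-2}, q_k = a_k·q_{k-1} + q_{k-2} (p₋₁ = 1, q₋₁ = 0):
  k = 0: a₀ = 2; p₀/q₀ = 2/1; p₀² − 7·q₀² = 4 − 7 = -3.
  k = 1: m = 2, d = 3, a = ⌊(2 + 2)/3⌋ = 1; p/q = (1·2 + 1)/(1·1 + 0) = 3/1; p² − 7·q² = 9 − 7 = 2.
  k = 2: m = 1, d = 2, a = ⌊(2 + 1)/2⌋ = 1; p/q = (1·3 + 2)/(1·1 + 1) = 5/2; p² − 7·q² = 25 − 28 = -3.
  k = 3: m = 1, d = 3, a = ⌊(2 + 1)/3⌋ = 1; p/q = (1·5 + 3)/(1·2 + 1) = 8/3; p² − 7·q² = 64 − 63 = 1.
  The first convergent with p² − 7·q² = 1 gives the fundamental solution (x₁, y₁) = (8, 3).
Step 2: Apply the recurrence (x_{n+1}, y_{n+1}) = (x₁x_n + 7y₁y_n, x₁y_n + y₁x_n) repeatedly.
  From (x_1, y_1) = (8, 3): x_2 = 8·8 + 7·3·3 = 127; y_2 = 8·3 + 3·8 = 48.
Step 3: Verify x_2² - 7·y_2² = 16129 - 16128 = 1 (should be 1). ✓

(x_1, y_1) = (8, 3); (x_2, y_2) = (127, 48).


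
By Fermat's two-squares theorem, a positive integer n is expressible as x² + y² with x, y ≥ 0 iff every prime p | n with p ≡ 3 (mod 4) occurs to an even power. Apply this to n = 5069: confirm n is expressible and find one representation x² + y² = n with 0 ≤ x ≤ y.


Step 1: Factor n = 5069 = 37 · 137.
Step 2: Check the mod-4 condition on each prime factor: 37 ≡ 1 (mod 4), exponent 1; 137 ≡ 1 (mod 4), exponent 1.
All primes ≡ 3 (mod 4) appear to even exponent (or don't appear), so by the two-squares theorem n IS expressible as a sum of two squares.
Step 3: Build a representation. Here n = 37 · 137 is a product of primes ≡ 1 (mod 4). Each prime p ≡ 1 (mod 4) is itself a sum of two squares; find a² by testing p − a² for a perfect square:
  37: 37 − 1² = 36 = 6² ⇒ 37 = 1² + 6².
  137: 137 − 1² = 136, 137 − 2² = 133, 137 − 3² = 128, 137 − 4² = 121 = 11² ⇒ 137 = 4² + 11².
  Combine using the Brahmagupta–Fibonacci identity (a² + b²)(c² + d²) = (ac − bd)² + (ad + bc)² = (ac + bd)² + (ad − bc)²:
  37 · 137 = 5069: from (1² + 6²)(4² + 11²), take (1·4 − 6·11, 1·11 + 6·4) = (4 − 66, 11 + 24) = (-62, 35); dropping signs (only squares matter) gives (62, 35); check 62² + 35² = 3844 + 1225 = 5069 ✓.
Step 4: Order so x ≤ y and verify: 35² + 62² = 1225 + 3844 = 5069 = n. ✓

n = 5069 = 35² + 62² (one valid representation with x ≤ y).


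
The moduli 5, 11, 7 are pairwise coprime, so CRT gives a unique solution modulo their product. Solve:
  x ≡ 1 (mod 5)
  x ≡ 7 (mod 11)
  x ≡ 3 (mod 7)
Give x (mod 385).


Moduli 5, 11, 7 are pairwise coprime; by CRT there is a unique solution modulo M = 5 · 11 · 7 = 385.
Solve pairwise, accumulating the modulus:
  Start with x ≡ 1 (mod 5).
  Combine with x ≡ 7 (mod 11): since gcd(5, 11) = 1, we get a unique residue mod 55.
    Write x = 1 + 5·t and substitute into x ≡ 7 (mod 11): 5·t ≡ 7 − 1 = 6 (mod 11).
    The inverse of 5 mod 11 is 9 (since 5·9 = 45 = 4·11 + 1), so t ≡ 9·6 = 54 ≡ 10 (mod 11).
    Then x = 1 + 5·10 = 51, valid modulo lcm(5, 11) = 55: x ≡ 51 (mod 55).
  Combine with x ≡ 3 (mod 7): since gcd(55, 7) = 1, we get a unique residue mod 385.
    Write x = 51 + 55·t and substitute into x ≡ 3 (mod 7): 55·t ≡ 3 − 51 = -48 (mod 7).
    Reduce coefficients mod 7: 6·t ≡ 1 (mod 7).
    The inverse of 6 mod 7 is 6 (since 6·6 = 36 = 5·7 + 1), so t ≡ 6·1 = 6 ≡ 6 (mod 7).
    Then x = 51 + 55·6 = 381, valid modulo lcm(55, 7) = 385: x ≡ 381 (mod 385).
Verify: 381 mod 5 = 1 ✓, 381 mod 11 = 7 ✓, 381 mod 7 = 3 ✓.

x ≡ 381 (mod 385).


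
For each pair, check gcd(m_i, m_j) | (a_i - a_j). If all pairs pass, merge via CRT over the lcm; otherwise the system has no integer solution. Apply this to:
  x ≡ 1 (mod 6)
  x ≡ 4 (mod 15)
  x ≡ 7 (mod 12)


Moduli 6, 15, 12 are not pairwise coprime, so CRT works modulo lcm(m_i) when all pairwise compatibility conditions hold.
Pairwise compatibility: gcd(m_i, m_j) must divide a_i - a_j for every pair.
Merge one congruence at a time:
  Start: x ≡ 1 (mod 6).
  Combine with x ≡ 4 (mod 15): gcd(6, 15) = 3; 4 - 1 = 3, which IS divisible by 3, so compatible.
    Write x = 1 + 6·t and substitute into x ≡ 4 (mod 15): 6·t ≡ 4 − 1 = 3 (mod 15).
    Divide the congruence (and modulus) by g = 3: 2·t ≡ 1 (mod 5).
    The inverse of 2 mod 5 is 3 (since 2·3 = 6 = 1·5 + 1), so t ≡ 3·1 = 3 ≡ 3 (mod 5).
    Then x = 1 + 6·3 = 19, valid modulo lcm(6, 15) = 30: x ≡ 19 (mod 30).
  Combine with x ≡ 7 (mod 12): gcd(30, 12) = 6; 7 - 19 = -12, which IS divisible by 6, so compatible.
    Write x = 19 + 30·t and substitute into x ≡ 7 (mod 12): 30·t ≡ 7 − 19 = -12 (mod 12).
    Divide the congruence (and modulus) by g = 6: 5·t ≡ -2 (mod 2).
    Reduce coefficients mod 2: 1·t ≡ 0 (mod 2).
    So t ≡ 0 (mod 2).
    Then x = 19 + 30·0 = 19, valid modulo lcm(30, 12) = 60: x ≡ 19 (mod 60).
Verify: 19 mod 6 = 1, 19 mod 15 = 4, 19 mod 12 = 7.

x ≡ 19 (mod 60).


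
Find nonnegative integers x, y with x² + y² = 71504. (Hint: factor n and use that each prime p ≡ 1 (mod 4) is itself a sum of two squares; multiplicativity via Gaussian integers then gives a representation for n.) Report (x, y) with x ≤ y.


Step 1: Factor n = 71504 = 2^4 · 41 · 109.
Step 2: Check the mod-4 condition on each prime factor: 2 = 2 (special); 41 ≡ 1 (mod 4), exponent 1; 109 ≡ 1 (mod 4), exponent 1.
All primes ≡ 3 (mod 4) appear to even exponent (or don't appear), so by the two-squares theorem n IS expressible as a sum of two squares.
Step 3: Build a representation. Group n = k² · m with k = 4 and m = 41 · 109 = 4469 (a product of primes ≡ 1 (mod 4)); a representation of m scales to one of n via (k·x)² + (k·y)² = k²(x² + y²). Each prime p ≡ 1 (mod 4) is itself a sum of two squares; find a² by testing p − a² for a perfect square:
  41: 41 − 1² = 40, 41 − 2² = 37, 41 − 3² = 32, 41 − 4² = 25 = 5² ⇒ 41 = 4² + 5².
  109: 109 − 1² = 108, 109 − 2² = 105, 109 − 3² = 100 = 10² ⇒ 109 = 3² + 10².
  Combine using the Brahmagupta–Fibonacci identity (a² + b²)(c² + d²) = (ac − bd)² + (ad + bc)² = (ac + bd)² + (ad − bc)²:
  41 · 109 = 4469: from (4² + 5²)(3² + 10²), take (4·3 − 5·10, 4·10 + 5·3) = (12 − 50, 40 + 15) = (-38, 55); dropping signs (only squares matter) gives (38, 55); check 38² + 55² = 1444 + 3025 = 4469 ✓.
  Scale by k = 4: (4·38, 4·55) = (152, 220).
Step 4: Order so x ≤ y and verify: 152² + 220² = 23104 + 48400 = 71504 = n. ✓

n = 71504 = 152² + 220² (one valid representation with x ≤ y).


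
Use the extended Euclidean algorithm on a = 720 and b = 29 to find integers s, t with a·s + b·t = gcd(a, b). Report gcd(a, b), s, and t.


Euclidean algorithm on (720, 29) — divide until remainder is 0:
  720 = 24 · 29 + 24
  29 = 1 · 24 + 5
  24 = 4 · 5 + 4
  5 = 1 · 4 + 1
  4 = 4 · 1 + 0
gcd(720, 29) = 1.
Track Bezout coefficients alongside the remainders: start with r₀ = 720 = a·1 + b·0 (s = 1, t = 0) and r₁ = 29 = a·0 + b·1 (s = 0, t = 1); each new remainder r_{k+1} = r_{k-1} − q_k·r_k inherits s_{k+1} = s_{k-1} − q_k·s_k, t_{k+1} = t_{k-1} − q_k·t_k, so r_k = a·s_k + b·t_k at every step:
  q = 24: r = 24, s = 1 − 24·0 = 1, t = 0 − 24·1 = -24  (check: 720·1 + 29·(-24) = 24)
  q = 1: r = 5, s = 0 − 1·1 = -1, t = 1 − 1·(-24) = 25  (check: 720·(-1) + 29·25 = 5)
  q = 4: r = 4, s = 1 − 4·(-1) = 5, t = -24 − 4·25 = -124  (check: 720·5 + 29·(-124) = 4)
  q = 1: r = 1, s = -1 − 1·5 = -6, t = 25 − 1·(-124) = 149  (check: 720·(-6) + 29·149 = 1)
The row with r = 1 (the gcd) gives the Bezout coefficients s = -6, t = 149.
Result: 720 · (-6) + 29 · (149) = 1.

gcd(720, 29) = 1; s = -6, t = 149 (check: 720·(-6) + 29·149 = 1).


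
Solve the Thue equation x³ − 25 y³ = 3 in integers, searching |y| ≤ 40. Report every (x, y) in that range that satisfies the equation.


The equation is x³ - 25y³ = 3. For fixed y, x³ = 25·y³ + 3, so a solution requires the RHS to be a perfect cube.
Strategy: iterate y from -40 to 40, compute RHS = 25·y³ + 3, and check whether it is a (positive or negative) perfect cube.
Check small values of y:
  y = 0: RHS = 3 is not a perfect cube.
  y = 1: RHS = 28 is not a perfect cube.
  y = -1: RHS = -22 is not a perfect cube.
  y = 2: RHS = 203 is not a perfect cube.
  y = -2: RHS = -197 is not a perfect cube.
  y = 3: RHS = 678 is not a perfect cube.
  y = -3: RHS = -672 is not a perfect cube.
Continuing the search up to |y| = 40 finds no solutions either.
No (x, y) in the scanned range satisfies the equation.

No integer solutions with |y| ≤ 40.


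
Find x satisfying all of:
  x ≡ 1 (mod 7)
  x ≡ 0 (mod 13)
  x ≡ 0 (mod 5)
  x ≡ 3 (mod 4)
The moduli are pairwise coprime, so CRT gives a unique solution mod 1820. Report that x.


Product of moduli M = 7 · 13 · 5 · 4 = 1820.
Merge one congruence at a time:
  Start: x ≡ 1 (mod 7).
  Combine with x ≡ 0 (mod 13); new modulus lcm = 91.
    Write x = 1 + 7·t and substitute into x ≡ 0 (mod 13): 7·t ≡ 0 − 1 = -1 (mod 13).
    Reduce coefficients mod 13: 7·t ≡ 12 (mod 13).
    The inverse of 7 mod 13 is 2 (since 7·2 = 14 = 1·13 + 1), so t ≡ 2·12 = 24 ≡ 11 (mod 13).
    Then x = 1 + 7·11 = 78, valid modulo lcm(7, 13) = 91: x ≡ 78 (mod 91).
  Combine with x ≡ 0 (mod 5); new modulus lcm = 455.
    Write x = 78 + 91·t and substitute into x ≡ 0 (mod 5): 91·t ≡ 0 − 78 = -78 (mod 5).
    Reduce coefficients mod 5: 1·t ≡ 2 (mod 5).
    So t ≡ 2 (mod 5).
    Then x = 78 + 91·2 = 260, valid modulo lcm(91, 5) = 455: x ≡ 260 (mod 455).
  Combine with x ≡ 3 (mod 4); new modulus lcm = 1820.
    Write x = 260 + 455·t and substitute into x ≡ 3 (mod 4): 455·t ≡ 3 − 260 = -257 (mod 4).
    Reduce coefficients mod 4: 3·t ≡ 3 (mod 4).
    The inverse of 3 mod 4 is 3 (since 3·3 = 9 = 2·4 + 1), so t ≡ 3·3 = 9 ≡ 1 (mod 4).
    Then x = 260 + 455·1 = 715, valid modulo lcm(455, 4) = 1820: x ≡ 715 (mod 1820).
Verify against each original: 715 mod 7 = 1, 715 mod 13 = 0, 715 mod 5 = 0, 715 mod 4 = 3.

x ≡ 715 (mod 1820).


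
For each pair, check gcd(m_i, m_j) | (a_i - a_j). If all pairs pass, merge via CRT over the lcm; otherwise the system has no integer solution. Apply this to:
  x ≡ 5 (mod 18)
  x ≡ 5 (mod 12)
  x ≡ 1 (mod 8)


Moduli 18, 12, 8 are not pairwise coprime, so CRT works modulo lcm(m_i) when all pairwise compatibility conditions hold.
Pairwise compatibility: gcd(m_i, m_j) must divide a_i - a_j for every pair.
Merge one congruence at a time:
  Start: x ≡ 5 (mod 18).
  Combine with x ≡ 5 (mod 12): gcd(18, 12) = 6; 5 - 5 = 0, which IS divisible by 6, so compatible.
    Write x = 5 + 18·t and substitute into x ≡ 5 (mod 12): 18·t ≡ 5 − 5 = 0 (mod 12).
    Divide the congruence (and modulus) by g = 6: 3·t ≡ 0 (mod 2).
    Reduce coefficients mod 2: 1·t ≡ 0 (mod 2).
    So t ≡ 0 (mod 2).
    Then x = 5 + 18·0 = 5, valid modulo lcm(18, 12) = 36: x ≡ 5 (mod 36).
  Combine with x ≡ 1 (mod 8): gcd(36, 8) = 4; 1 - 5 = -4, which IS divisible by 4, so compatible.
    Write x = 5 + 36·t and substitute into x ≡ 1 (mod 8): 36·t ≡ 1 − 5 = -4 (mod 8).
    Divide the congruence (and modulus) by g = 4: 9·t ≡ -1 (mod 2).
    Reduce coefficients mod 2: 1·t ≡ 1 (mod 2).
    So t ≡ 1 (mod 2).
    Then x = 5 + 36·1 = 41, valid modulo lcm(36, 8) = 72: x ≡ 41 (mod 72).
Verify: 41 mod 18 = 5, 41 mod 12 = 5, 41 mod 8 = 1.

x ≡ 41 (mod 72).


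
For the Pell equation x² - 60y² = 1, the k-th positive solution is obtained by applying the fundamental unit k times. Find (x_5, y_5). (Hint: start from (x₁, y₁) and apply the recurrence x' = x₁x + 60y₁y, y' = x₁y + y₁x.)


Step 1: Find the fundamental solution (x₁, y₁) of x² - 60y² = 1.
  Expand √60 as a continued fraction. a₀ = ⌊√60⌋ = 7; iterate m_{k+1} = d_k·a_k − m_k, d_{k+1} = (60 − m_{k+1}²)/d_k, a_{k+1} = ⌊(a₀ + m_{k+1})/d_{k+1}⌋ (starting m₀ = 0, d₀ = 1), with convergents p_k = a_k·p_{k-1} + p_{k-2}, q_k = a_k·q_{k-1} + q_{k-2} (p₋₁ = 1, q₋₁ = 0):
  k = 0: a₀ = 7; p₀/q₀ = 7/1; p₀² − 60·q₀² = 49 − 60 = -11.
  k = 1: m = 7, d = 11, a = ⌊(7 + 7)/11⌋ = 1; p/q = (1·7 + 1)/(1·1 + 0) = 8/1; p² − 60·q² = 64 − 60 = 4.
  k = 2: m = 4, d = 4, a = ⌊(7 + 4)/4⌋ = 2; p/q = (2·8 + 7)/(2·1 + 1) = 23/3; p² − 60·q² = 529 − 540 = -11.
  k = 3: m = 4, d = 11, a = ⌊(7 + 4)/11⌋ = 1; p/q = (1·23 + 8)/(1·3 + 1) = 31/4; p² − 60·q² = 961 − 960 = 1.
  The first convergent with p² − 60·q² = 1 gives the fundamental solution (x₁, y₁) = (31, 4).
Step 2: Apply the recurrence (x_{n+1}, y_{n+1}) = (x₁x_n + 60y₁y_n, x₁y_n + y₁x_n) repeatedly.
  From (x_1, y_1) = (31, 4): x_2 = 31·31 + 60·4·4 = 1921; y_2 = 31·4 + 4·31 = 248.
  From (x_2, y_2) = (1921, 248): x_3 = 31·1921 + 60·4·248 = 119071; y_3 = 31·248 + 4·1921 = 15372.
  From (x_3, y_3) = (119071, 15372): x_4 = 31·119071 + 60·4·15372 = 7380481; y_4 = 31·15372 + 4·119071 = 952816.
  From (x_4, y_4) = (7380481, 952816): x_5 = 31·7380481 + 60·4·952816 = 457470751; y_5 = 31·952816 + 4·7380481 = 59059220.
Step 3: Verify x_5² - 60·y_5² = 209279488020504001 - 209279488020504000 = 1 (should be 1). ✓

(x_1, y_1) = (31, 4); (x_5, y_5) = (457470751, 59059220).


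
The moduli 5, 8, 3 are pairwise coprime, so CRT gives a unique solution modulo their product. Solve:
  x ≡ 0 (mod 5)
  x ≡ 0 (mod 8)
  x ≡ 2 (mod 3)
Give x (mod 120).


Moduli 5, 8, 3 are pairwise coprime; by CRT there is a unique solution modulo M = 5 · 8 · 3 = 120.
Solve pairwise, accumulating the modulus:
  Start with x ≡ 0 (mod 5).
  Combine with x ≡ 0 (mod 8): since gcd(5, 8) = 1, we get a unique residue mod 40.
    Write x = 0 + 5·t and substitute into x ≡ 0 (mod 8): 5·t ≡ 0 − 0 = 0 (mod 8).
    The inverse of 5 mod 8 is 5 (since 5·5 = 25 = 3·8 + 1), so t ≡ 5·0 = 0 ≡ 0 (mod 8).
    Then x = 0 + 5·0 = 0, valid modulo lcm(5, 8) = 40: x ≡ 0 (mod 40).
  Combine with x ≡ 2 (mod 3): since gcd(40, 3) = 1, we get a unique residue mod 120.
    Write x = 0 + 40·t and substitute into x ≡ 2 (mod 3): 40·t ≡ 2 − 0 = 2 (mod 3).
    Reduce coefficients mod 3: 1·t ≡ 2 (mod 3).
    So t ≡ 2 (mod 3).
    Then x = 0 + 40·2 = 80, valid modulo lcm(40, 3) = 120: x ≡ 80 (mod 120).
Verify: 80 mod 5 = 0 ✓, 80 mod 8 = 0 ✓, 80 mod 3 = 2 ✓.

x ≡ 80 (mod 120).


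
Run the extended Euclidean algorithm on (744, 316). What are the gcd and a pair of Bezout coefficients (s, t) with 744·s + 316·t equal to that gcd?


Euclidean algorithm on (744, 316) — divide until remainder is 0:
  744 = 2 · 316 + 112
  316 = 2 · 112 + 92
  112 = 1 · 92 + 20
  92 = 4 · 20 + 12
  20 = 1 · 12 + 8
  12 = 1 · 8 + 4
  8 = 2 · 4 + 0
gcd(744, 316) = 4.
Track Bezout coefficients alongside the remainders: start with r₀ = 744 = a·1 + b·0 (s = 1, t = 0) and r₁ = 316 = a·0 + b·1 (s = 0, t = 1); each new remainder r_{k+1} = r_{k-1} − q_k·r_k inherits s_{k+1} = s_{k-1} − q_k·s_k, t_{k+1} = t_{k-1} − q_k·t_k, so r_k = a·s_k + b·t_k at every step:
  q = 2: r = 112, s = 1 − 2·0 = 1, t = 0 − 2·1 = -2  (check: 744·1 + 316·(-2) = 112)
  q = 2: r = 92, s = 0 − 2·1 = -2, t = 1 − 2·(-2) = 5  (check: 744·(-2) + 316·5 = 92)
  q = 1: r = 20, s = 1 − 1·(-2) = 3, t = -2 − 1·5 = -7  (check: 744·3 + 316·(-7) = 20)
  q = 4: r = 12, s = -2 − 4·3 = -14, t = 5 − 4·(-7) = 33  (check: 744·(-14) + 316·33 = 12)
  q = 1: r = 8, s = 3 − 1·(-14) = 17, t = -7 − 1·33 = -40  (check: 744·17 + 316·(-40) = 8)
  q = 1: r = 4, s = -14 − 1·17 = -31, t = 33 − 1·(-40) = 73  (check: 744·(-31) + 316·73 = 4)
The row with r = 4 (the gcd) gives the Bezout coefficients s = -31, t = 73.
Result: 744 · (-31) + 316 · (73) = 4.

gcd(744, 316) = 4; s = -31, t = 73 (check: 744·(-31) + 316·73 = 4).


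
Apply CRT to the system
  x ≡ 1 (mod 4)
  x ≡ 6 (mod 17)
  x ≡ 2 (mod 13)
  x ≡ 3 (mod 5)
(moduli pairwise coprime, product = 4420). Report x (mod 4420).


Product of moduli M = 4 · 17 · 13 · 5 = 4420.
Merge one congruence at a time:
  Start: x ≡ 1 (mod 4).
  Combine with x ≡ 6 (mod 17); new modulus lcm = 68.
    Write x = 1 + 4·t and substitute into x ≡ 6 (mod 17): 4·t ≡ 6 − 1 = 5 (mod 17).
    The inverse of 4 mod 17 is 13 (since 4·13 = 52 = 3·17 + 1), so t ≡ 13·5 = 65 ≡ 14 (mod 17).
    Then x = 1 + 4·14 = 57, valid modulo lcm(4, 17) = 68: x ≡ 57 (mod 68).
  Combine with x ≡ 2 (mod 13); new modulus lcm = 884.
    Write x = 57 + 68·t and substitute into x ≡ 2 (mod 13): 68·t ≡ 2 − 57 = -55 (mod 13).
    Reduce coefficients mod 13: 3·t ≡ 10 (mod 13).
    The inverse of 3 mod 13 is 9 (since 3·9 = 27 = 2·13 + 1), so t ≡ 9·10 = 90 ≡ 12 (mod 13).
    Then x = 57 + 68·12 = 873, valid modulo lcm(68, 13) = 884: x ≡ 873 (mod 884).
  Combine with x ≡ 3 (mod 5); new modulus lcm = 4420.
    Write x = 873 + 884·t and substitute into x ≡ 3 (mod 5): 884·t ≡ 3 − 873 = -870 (mod 5).
    Reduce coefficients mod 5: 4·t ≡ 0 (mod 5).
    The inverse of 4 mod 5 is 4 (since 4·4 = 16 = 3·5 + 1), so t ≡ 4·0 = 0 ≡ 0 (mod 5).
    Then x = 873 + 884·0 = 873, valid modulo lcm(884, 5) = 4420: x ≡ 873 (mod 4420).
Verify against each original: 873 mod 4 = 1, 873 mod 17 = 6, 873 mod 13 = 2, 873 mod 5 = 3.

x ≡ 873 (mod 4420).


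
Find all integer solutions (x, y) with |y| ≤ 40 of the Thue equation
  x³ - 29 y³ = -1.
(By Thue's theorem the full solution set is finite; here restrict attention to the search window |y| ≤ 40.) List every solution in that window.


The equation is x³ - 29y³ = -1. For fixed y, x³ = 29·y³ − 1, so a solution requires the RHS to be a perfect cube.
Strategy: iterate y from -40 to 40, compute RHS = 29·y³ − 1, and check whether it is a (positive or negative) perfect cube.
Check small values of y:
  y = 0: RHS = -1 = (-1)³ ⇒ x = -1 works.
  y = 1: RHS = 28 is not a perfect cube.
  y = -1: RHS = -30 is not a perfect cube.
  y = 2: RHS = 231 is not a perfect cube.
  y = -2: RHS = -233 is not a perfect cube.
  y = 3: RHS = 782 is not a perfect cube.
  y = -3: RHS = -784 is not a perfect cube.
Continuing the search up to |y| = 40 finds no further solutions beyond those listed.
Collected solutions: (-1, 0).

Solutions (with |y| ≤ 40): (-1, 0).


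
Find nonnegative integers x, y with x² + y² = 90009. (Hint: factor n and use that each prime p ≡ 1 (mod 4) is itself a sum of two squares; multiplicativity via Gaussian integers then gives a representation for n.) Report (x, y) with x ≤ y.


Step 1: Factor n = 90009 = 3^2 · 73 · 137.
Step 2: Check the mod-4 condition on each prime factor: 3 ≡ 3 (mod 4), exponent 2 (must be even); 73 ≡ 1 (mod 4), exponent 1; 137 ≡ 1 (mod 4), exponent 1.
All primes ≡ 3 (mod 4) appear to even exponent (or don't appear), so by the two-squares theorem n IS expressible as a sum of two squares.
Step 3: Build a representation. Group n = k² · m with k = 3 and m = 73 · 137 = 10001 (a product of primes ≡ 1 (mod 4)); a representation of m scales to one of n via (k·x)² + (k·y)² = k²(x² + y²). Each prime p ≡ 1 (mod 4) is itself a sum of two squares; find a² by testing p − a² for a perfect square:
  73: 73 − 1² = 72, 73 − 2² = 69, 73 − 3² = 64 = 8² ⇒ 73 = 3² + 8².
  137: 137 − 1² = 136, 137 − 2² = 133, 137 − 3² = 128, 137 − 4² = 121 = 11² ⇒ 137 = 4² + 11².
  Combine using the Brahmagupta–Fibonacci identity (a² + b²)(c² + d²) = (ac − bd)² + (ad + bc)² = (ac + bd)² + (ad − bc)²:
  73 · 137 = 10001: from (3² + 8²)(4² + 11²), take (3·4 − 8·11, 3·11 + 8·4) = (12 − 88, 33 + 32) = (-76, 65); dropping signs (only squares matter) gives (76, 65); check 76² + 65² = 5776 + 4225 = 10001 ✓.
  Scale by k = 3: (3·76, 3·65) = (228, 195).
Step 4: Order so x ≤ y and verify: 195² + 228² = 38025 + 51984 = 90009 = n. ✓

n = 90009 = 195² + 228² (one valid representation with x ≤ y).


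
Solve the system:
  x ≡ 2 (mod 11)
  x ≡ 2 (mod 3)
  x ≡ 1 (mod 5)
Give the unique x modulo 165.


Moduli 11, 3, 5 are pairwise coprime; by CRT there is a unique solution modulo M = 11 · 3 · 5 = 165.
Solve pairwise, accumulating the modulus:
  Start with x ≡ 2 (mod 11).
  Combine with x ≡ 2 (mod 3): since gcd(11, 3) = 1, we get a unique residue mod 33.
    Write x = 2 + 11·t and substitute into x ≡ 2 (mod 3): 11·t ≡ 2 − 2 = 0 (mod 3).
    Reduce coefficients mod 3: 2·t ≡ 0 (mod 3).
    The inverse of 2 mod 3 is 2 (since 2·2 = 4 = 1·3 + 1), so t ≡ 2·0 = 0 ≡ 0 (mod 3).
    Then x = 2 + 11·0 = 2, valid modulo lcm(11, 3) = 33: x ≡ 2 (mod 33).
  Combine with x ≡ 1 (mod 5): since gcd(33, 5) = 1, we get a unique residue mod 165.
    Write x = 2 + 33·t and substitute into x ≡ 1 (mod 5): 33·t ≡ 1 − 2 = -1 (mod 5).
    Reduce coefficients mod 5: 3·t ≡ 4 (mod 5).
    The inverse of 3 mod 5 is 2 (since 3·2 = 6 = 1·5 + 1), so t ≡ 2·4 = 8 ≡ 3 (mod 5).
    Then x = 2 + 33·3 = 101, valid modulo lcm(33, 5) = 165: x ≡ 101 (mod 165).
Verify: 101 mod 11 = 2 ✓, 101 mod 3 = 2 ✓, 101 mod 5 = 1 ✓.

x ≡ 101 (mod 165).


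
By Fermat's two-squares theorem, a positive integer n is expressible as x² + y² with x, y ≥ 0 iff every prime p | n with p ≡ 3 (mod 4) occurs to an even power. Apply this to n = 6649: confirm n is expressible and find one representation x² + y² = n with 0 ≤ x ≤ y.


Step 1: Factor n = 6649 = 61 · 109.
Step 2: Check the mod-4 condition on each prime factor: 61 ≡ 1 (mod 4), exponent 1; 109 ≡ 1 (mod 4), exponent 1.
All primes ≡ 3 (mod 4) appear to even exponent (or don't appear), so by the two-squares theorem n IS expressible as a sum of two squares.
Step 3: Build a representation. Here n = 61 · 109 is a product of primes ≡ 1 (mod 4). Each prime p ≡ 1 (mod 4) is itself a sum of two squares; find a² by testing p − a² for a perfect square:
  61: 61 − 1² = 60, 61 − 2² = 57, 61 − 3² = 52, 61 − 4² = 45, 61 − 5² = 36 = 6² ⇒ 61 = 5² + 6².
  109: 109 − 1² = 108, 109 − 2² = 105, 109 − 3² = 100 = 10² ⇒ 109 = 3² + 10².
  Combine using the Brahmagupta–Fibonacci identity (a² + b²)(c² + d²) = (ac − bd)² + (ad + bc)² = (ac + bd)² + (ad − bc)²:
  61 · 109 = 6649: from (5² + 6²)(3² + 10²), take (5·3 − 6·10, 5·10 + 6·3) = (15 − 60, 50 + 18) = (-45, 68); dropping signs (only squares matter) gives (45, 68); check 45² + 68² = 2025 + 4624 = 6649 ✓.
Step 4: Order so x ≤ y and verify: 45² + 68² = 2025 + 4624 = 6649 = n. ✓

n = 6649 = 45² + 68² (one valid representation with x ≤ y).


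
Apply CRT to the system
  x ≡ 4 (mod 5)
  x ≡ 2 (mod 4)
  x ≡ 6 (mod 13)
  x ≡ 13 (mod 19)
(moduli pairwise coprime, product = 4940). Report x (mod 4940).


Product of moduli M = 5 · 4 · 13 · 19 = 4940.
Merge one congruence at a time:
  Start: x ≡ 4 (mod 5).
  Combine with x ≡ 2 (mod 4); new modulus lcm = 20.
    Write x = 4 + 5·t and substitute into x ≡ 2 (mod 4): 5·t ≡ 2 − 4 = -2 (mod 4).
    Reduce coefficients mod 4: 1·t ≡ 2 (mod 4).
    So t ≡ 2 (mod 4).
    Then x = 4 + 5·2 = 14, valid modulo lcm(5, 4) = 20: x ≡ 14 (mod 20).
  Combine with x ≡ 6 (mod 13); new modulus lcm = 260.
    Write x = 14 + 20·t and substitute into x ≡ 6 (mod 13): 20·t ≡ 6 − 14 = -8 (mod 13).
    Reduce coefficients mod 13: 7·t ≡ 5 (mod 13).
    The inverse of 7 mod 13 is 2 (since 7·2 = 14 = 1·13 + 1), so t ≡ 2·5 = 10 ≡ 10 (mod 13).
    Then x = 14 + 20·10 = 214, valid modulo lcm(20, 13) = 260: x ≡ 214 (mod 260).
  Combine with x ≡ 13 (mod 19); new modulus lcm = 4940.
    Write x = 214 + 260·t and substitute into x ≡ 13 (mod 19): 260·t ≡ 13 − 214 = -201 (mod 19).
    Reduce coefficients mod 19: 13·t ≡ 8 (mod 19).
    The inverse of 13 mod 19 is 3 (since 13·3 = 39 = 2·19 + 1), so t ≡ 3·8 = 24 ≡ 5 (mod 19).
    Then x = 214 + 260·5 = 1514, valid modulo lcm(260, 19) = 4940: x ≡ 1514 (mod 4940).
Verify against each original: 1514 mod 5 = 4, 1514 mod 4 = 2, 1514 mod 13 = 6, 1514 mod 19 = 13.

x ≡ 1514 (mod 4940).


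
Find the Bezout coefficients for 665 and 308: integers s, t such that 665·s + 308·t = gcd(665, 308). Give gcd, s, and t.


Euclidean algorithm on (665, 308) — divide until remainder is 0:
  665 = 2 · 308 + 49
  308 = 6 · 49 + 14
  49 = 3 · 14 + 7
  14 = 2 · 7 + 0
gcd(665, 308) = 7.
Track Bezout coefficients alongside the remainders: start with r₀ = 665 = a·1 + b·0 (s = 1, t = 0) and r₁ = 308 = a·0 + b·1 (s = 0, t = 1); each new remainder r_{k+1} = r_{k-1} − q_k·r_k inherits s_{k+1} = s_{k-1} − q_k·s_k, t_{k+1} = t_{k-1} − q_k·t_k, so r_k = a·s_k + b·t_k at every step:
  q = 2: r = 49, s = 1 − 2·0 = 1, t = 0 − 2·1 = -2  (check: 665·1 + 308·(-2) = 49)
  q = 6: r = 14, s = 0 − 6·1 = -6, t = 1 − 6·(-2) = 13  (check: 665·(-6) + 308·13 = 14)
  q = 3: r = 7, s = 1 − 3·(-6) = 19, t = -2 − 3·13 = -41  (check: 665·19 + 308·(-41) = 7)
The row with r = 7 (the gcd) gives the Bezout coefficients s = 19, t = -41.
Result: 665 · (19) + 308 · (-41) = 7.

gcd(665, 308) = 7; s = 19, t = -41 (check: 665·19 + 308·(-41) = 7).


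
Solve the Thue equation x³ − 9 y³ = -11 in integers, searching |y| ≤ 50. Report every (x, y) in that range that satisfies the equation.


The equation is x³ - 9y³ = -11. For fixed y, x³ = 9·y³ − 11, so a solution requires the RHS to be a perfect cube.
Strategy: iterate y from -50 to 50, compute RHS = 9·y³ − 11, and check whether it is a (positive or negative) perfect cube.
Check small values of y:
  y = 0: RHS = -11 is not a perfect cube.
  y = 1: RHS = -2 is not a perfect cube.
  y = -1: RHS = -20 is not a perfect cube.
  y = 2: RHS = 61 is not a perfect cube.
  y = -2: RHS = -83 is not a perfect cube.
  y = 3: RHS = 232 is not a perfect cube.
  y = -3: RHS = -254 is not a perfect cube.
Continuing the search up to |y| = 50 finds no solutions either.
No (x, y) in the scanned range satisfies the equation.

No integer solutions with |y| ≤ 50.


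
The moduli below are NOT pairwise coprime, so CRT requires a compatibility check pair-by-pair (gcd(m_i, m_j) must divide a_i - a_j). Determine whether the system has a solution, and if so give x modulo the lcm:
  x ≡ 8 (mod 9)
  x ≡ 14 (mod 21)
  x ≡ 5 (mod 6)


Moduli 9, 21, 6 are not pairwise coprime, so CRT works modulo lcm(m_i) when all pairwise compatibility conditions hold.
Pairwise compatibility: gcd(m_i, m_j) must divide a_i - a_j for every pair.
Merge one congruence at a time:
  Start: x ≡ 8 (mod 9).
  Combine with x ≡ 14 (mod 21): gcd(9, 21) = 3; 14 - 8 = 6, which IS divisible by 3, so compatible.
    Write x = 8 + 9·t and substitute into x ≡ 14 (mod 21): 9·t ≡ 14 − 8 = 6 (mod 21).
    Divide the congruence (and modulus) by g = 3: 3·t ≡ 2 (mod 7).
    The inverse of 3 mod 7 is 5 (since 3·5 = 15 = 2·7 + 1), so t ≡ 5·2 = 10 ≡ 3 (mod 7).
    Then x = 8 + 9·3 = 35, valid modulo lcm(9, 21) = 63: x ≡ 35 (mod 63).
  Combine with x ≡ 5 (mod 6): gcd(63, 6) = 3; 5 - 35 = -30, which IS divisible by 3, so compatible.
    Write x = 35 + 63·t and substitute into x ≡ 5 (mod 6): 63·t ≡ 5 − 35 = -30 (mod 6).
    Divide the congruence (and modulus) by g = 3: 21·t ≡ -10 (mod 2).
    Reduce coefficients mod 2: 1·t ≡ 0 (mod 2).
    So t ≡ 0 (mod 2).
    Then x = 35 + 63·0 = 35, valid modulo lcm(63, 6) = 126: x ≡ 35 (mod 126).
Verify: 35 mod 9 = 8, 35 mod 21 = 14, 35 mod 6 = 5.

x ≡ 35 (mod 126).
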